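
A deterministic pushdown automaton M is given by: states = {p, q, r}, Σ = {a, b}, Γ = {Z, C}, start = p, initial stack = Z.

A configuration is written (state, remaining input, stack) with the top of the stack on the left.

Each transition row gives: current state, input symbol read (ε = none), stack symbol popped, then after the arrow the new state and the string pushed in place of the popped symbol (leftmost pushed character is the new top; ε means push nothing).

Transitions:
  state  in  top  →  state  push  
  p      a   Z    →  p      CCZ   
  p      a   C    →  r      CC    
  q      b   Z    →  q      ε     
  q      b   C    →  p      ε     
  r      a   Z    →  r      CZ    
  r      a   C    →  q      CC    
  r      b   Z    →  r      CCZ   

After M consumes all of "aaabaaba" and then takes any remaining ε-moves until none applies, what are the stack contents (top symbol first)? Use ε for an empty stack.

(p, aaabaaba, Z) ⊢ (p, aabaaba, CCZ) ⊢ (r, abaaba, CCCZ) ⊢ (q, baaba, CCCCZ) ⊢ (p, aaba, CCCZ) ⊢ (r, aba, CCCCZ) ⊢ (q, ba, CCCCCZ) ⊢ (p, a, CCCCZ) ⊢ (r, ε, CCCCCZ)
All input consumed in state r with stack CCCCCZ.

CCCCCZ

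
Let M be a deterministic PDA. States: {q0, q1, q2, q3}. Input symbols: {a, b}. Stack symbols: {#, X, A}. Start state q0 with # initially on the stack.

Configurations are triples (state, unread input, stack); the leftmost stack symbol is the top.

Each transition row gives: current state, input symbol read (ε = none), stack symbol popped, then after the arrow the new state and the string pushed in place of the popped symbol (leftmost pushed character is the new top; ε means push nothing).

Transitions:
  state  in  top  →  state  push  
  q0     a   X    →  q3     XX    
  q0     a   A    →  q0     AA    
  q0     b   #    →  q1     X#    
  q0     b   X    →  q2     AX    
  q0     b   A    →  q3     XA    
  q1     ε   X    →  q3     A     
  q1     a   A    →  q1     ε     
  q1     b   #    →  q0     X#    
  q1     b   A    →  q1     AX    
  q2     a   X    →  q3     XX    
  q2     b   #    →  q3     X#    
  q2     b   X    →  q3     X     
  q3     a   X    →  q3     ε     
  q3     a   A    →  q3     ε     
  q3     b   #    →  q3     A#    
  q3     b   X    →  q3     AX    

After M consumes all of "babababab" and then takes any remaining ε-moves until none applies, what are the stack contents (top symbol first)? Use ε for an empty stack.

(q0, babababab, #) ⊢ (q1, abababab, X#) ⊢ (q3, abababab, A#) ⊢ (q3, bababab, #) ⊢ (q3, ababab, A#) ⊢ (q3, babab, #) ⊢ (q3, abab, A#) ⊢ (q3, bab, #) ⊢ (q3, ab, A#) ⊢ (q3, b, #) ⊢ (q3, ε, A#)
All input consumed in state q3 with stack A#.

A#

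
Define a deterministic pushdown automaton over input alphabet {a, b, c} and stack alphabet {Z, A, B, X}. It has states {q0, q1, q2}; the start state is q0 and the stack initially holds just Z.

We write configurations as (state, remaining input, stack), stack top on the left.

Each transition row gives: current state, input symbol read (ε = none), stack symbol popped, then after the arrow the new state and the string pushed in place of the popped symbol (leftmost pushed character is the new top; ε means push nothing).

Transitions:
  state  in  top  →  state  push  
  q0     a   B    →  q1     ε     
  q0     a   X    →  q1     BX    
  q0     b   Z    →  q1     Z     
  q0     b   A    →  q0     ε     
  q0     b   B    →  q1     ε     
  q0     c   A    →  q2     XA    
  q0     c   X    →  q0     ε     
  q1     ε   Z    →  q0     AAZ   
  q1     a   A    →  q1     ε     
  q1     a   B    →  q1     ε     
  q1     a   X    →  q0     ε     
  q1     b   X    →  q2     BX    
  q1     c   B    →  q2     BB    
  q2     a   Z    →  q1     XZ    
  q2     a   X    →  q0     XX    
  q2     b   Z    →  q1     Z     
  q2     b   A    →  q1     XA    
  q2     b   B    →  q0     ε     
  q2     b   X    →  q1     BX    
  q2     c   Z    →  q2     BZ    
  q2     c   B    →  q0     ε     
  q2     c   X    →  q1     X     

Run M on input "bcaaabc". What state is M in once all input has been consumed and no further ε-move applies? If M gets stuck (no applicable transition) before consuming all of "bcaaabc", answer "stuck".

(q0, bcaaabc, Z) ⊢ (q1, caaabc, Z) ⊢ (q0, caaabc, AAZ) ⊢ (q2, aaabc, XAAZ) ⊢ (q0, aabc, XXAAZ) ⊢ (q1, abc, BXXAAZ) ⊢ (q1, bc, XXAAZ) ⊢ (q2, c, BXXAAZ) ⊢ (q0, ε, XXAAZ)
All input consumed; M is in state q0.

q0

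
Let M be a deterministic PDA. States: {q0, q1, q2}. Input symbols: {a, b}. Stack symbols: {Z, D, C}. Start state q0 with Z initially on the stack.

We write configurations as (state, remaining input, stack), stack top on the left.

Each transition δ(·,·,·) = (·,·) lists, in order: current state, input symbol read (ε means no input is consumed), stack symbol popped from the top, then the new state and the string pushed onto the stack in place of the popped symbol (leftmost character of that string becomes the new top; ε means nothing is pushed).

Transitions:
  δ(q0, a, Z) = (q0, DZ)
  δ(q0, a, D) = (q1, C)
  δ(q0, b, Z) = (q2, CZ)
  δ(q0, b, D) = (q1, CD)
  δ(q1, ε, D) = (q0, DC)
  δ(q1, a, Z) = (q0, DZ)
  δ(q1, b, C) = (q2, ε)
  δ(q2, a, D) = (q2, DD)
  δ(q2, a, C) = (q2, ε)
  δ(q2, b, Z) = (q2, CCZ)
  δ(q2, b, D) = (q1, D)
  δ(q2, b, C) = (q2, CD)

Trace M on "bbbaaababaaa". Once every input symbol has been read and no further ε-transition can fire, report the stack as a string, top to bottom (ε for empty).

DDDDDZ

(q0, bbbaaababaaa, Z) ⊢ (q2, bbaaababaaa, CZ) ⊢ (q2, baaababaaa, CDZ) ⊢ (q2, aaababaaa, CDDZ) ⊢ (q2, aababaaa, DDZ) ⊢ (q2, ababaaa, DDDZ) ⊢ (q2, babaaa, DDDDZ) ⊢ (q1, abaaa, DDDDZ) ⊢ (q0, abaaa, DCDDDZ) ⊢ (q1, baaa, CCDDDZ) ⊢ (q2, aaa, CDDDZ) ⊢ (q2, aa, DDDZ) ⊢ (q2, a, DDDDZ) ⊢ (q2, ε, DDDDDZ)
All input consumed in state q2 with stack DDDDDZ.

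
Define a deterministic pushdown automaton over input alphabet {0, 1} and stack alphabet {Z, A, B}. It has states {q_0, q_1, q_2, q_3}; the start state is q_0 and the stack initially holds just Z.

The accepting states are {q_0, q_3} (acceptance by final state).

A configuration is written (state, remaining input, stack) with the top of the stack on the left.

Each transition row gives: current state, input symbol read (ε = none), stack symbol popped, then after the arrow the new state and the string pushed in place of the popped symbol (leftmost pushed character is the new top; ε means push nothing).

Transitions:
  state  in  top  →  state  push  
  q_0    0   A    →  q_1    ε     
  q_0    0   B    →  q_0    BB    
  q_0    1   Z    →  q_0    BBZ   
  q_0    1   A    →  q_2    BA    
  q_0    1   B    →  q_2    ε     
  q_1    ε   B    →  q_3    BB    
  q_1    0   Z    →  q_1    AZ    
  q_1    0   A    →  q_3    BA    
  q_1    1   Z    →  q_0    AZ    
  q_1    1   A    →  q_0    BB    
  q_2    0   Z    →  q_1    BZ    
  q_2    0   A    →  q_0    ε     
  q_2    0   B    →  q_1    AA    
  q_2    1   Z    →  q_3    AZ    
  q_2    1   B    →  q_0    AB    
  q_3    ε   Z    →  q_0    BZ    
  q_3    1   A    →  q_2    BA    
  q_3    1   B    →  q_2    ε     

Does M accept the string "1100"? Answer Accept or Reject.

(q_0, 1100, Z) ⊢ (q_0, 100, BBZ) ⊢ (q_2, 00, BZ) ⊢ (q_1, 0, AAZ) ⊢ (q_3, ε, BAAZ)
All input consumed; state q_3 ∈ F.

Accept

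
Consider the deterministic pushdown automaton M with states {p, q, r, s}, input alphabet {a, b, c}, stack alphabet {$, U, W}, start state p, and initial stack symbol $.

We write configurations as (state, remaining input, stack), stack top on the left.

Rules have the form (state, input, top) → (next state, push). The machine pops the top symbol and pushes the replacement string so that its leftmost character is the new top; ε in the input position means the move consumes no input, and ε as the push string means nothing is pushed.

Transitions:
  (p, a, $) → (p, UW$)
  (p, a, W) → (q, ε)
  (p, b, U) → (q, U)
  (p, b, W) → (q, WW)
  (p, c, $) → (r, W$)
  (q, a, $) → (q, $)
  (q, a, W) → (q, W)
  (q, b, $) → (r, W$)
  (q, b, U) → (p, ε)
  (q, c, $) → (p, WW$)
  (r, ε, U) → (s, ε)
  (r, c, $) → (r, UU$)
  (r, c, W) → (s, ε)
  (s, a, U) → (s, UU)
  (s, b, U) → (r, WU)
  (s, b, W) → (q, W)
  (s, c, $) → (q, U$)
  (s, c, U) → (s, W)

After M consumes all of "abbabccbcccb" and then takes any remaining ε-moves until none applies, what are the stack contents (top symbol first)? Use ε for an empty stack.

(p, abbabccbcccb, $)
  read a, top $: go to p, push UW$ → (p, bbabccbcccb, UW$)
  read b, top U: go to q, push U → (q, babccbcccb, UW$)
  read b, top U: go to p, push ε → (p, abccbcccb, W$)
  read a, top W: go to q, push ε → (q, bccbcccb, $)
  read b, top $: go to r, push W$ → (r, ccbcccb, W$)
  read c, top W: go to s, push ε → (s, cbcccb, $)
  read c, top $: go to q, push U$ → (q, bcccb, U$)
  read b, top U: go to p, push ε → (p, cccb, $)
  read c, top $: go to r, push W$ → (r, ccb, W$)
  read c, top W: go to s, push ε → (s, cb, $)
  read c, top $: go to q, push U$ → (q, b, U$)
  read b, top U: go to p, push ε → (p, ε, $)
All input consumed in state p with stack $.

$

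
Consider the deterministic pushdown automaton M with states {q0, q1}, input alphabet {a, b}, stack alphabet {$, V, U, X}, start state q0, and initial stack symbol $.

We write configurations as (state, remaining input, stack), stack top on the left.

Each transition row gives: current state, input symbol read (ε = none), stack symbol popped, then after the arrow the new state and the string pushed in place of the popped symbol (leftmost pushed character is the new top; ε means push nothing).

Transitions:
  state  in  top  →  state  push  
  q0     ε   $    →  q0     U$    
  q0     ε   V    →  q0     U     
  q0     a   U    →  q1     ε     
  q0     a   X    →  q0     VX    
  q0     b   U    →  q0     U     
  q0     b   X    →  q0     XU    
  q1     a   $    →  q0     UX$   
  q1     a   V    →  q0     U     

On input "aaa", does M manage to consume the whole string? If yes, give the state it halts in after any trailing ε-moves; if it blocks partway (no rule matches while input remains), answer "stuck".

(q0, aaa, $) ⊢ (q0, aaa, U$) ⊢ (q1, aa, $) ⊢ (q0, a, UX$) ⊢ (q1, ε, X$)
All input consumed; M is in state q1.

q1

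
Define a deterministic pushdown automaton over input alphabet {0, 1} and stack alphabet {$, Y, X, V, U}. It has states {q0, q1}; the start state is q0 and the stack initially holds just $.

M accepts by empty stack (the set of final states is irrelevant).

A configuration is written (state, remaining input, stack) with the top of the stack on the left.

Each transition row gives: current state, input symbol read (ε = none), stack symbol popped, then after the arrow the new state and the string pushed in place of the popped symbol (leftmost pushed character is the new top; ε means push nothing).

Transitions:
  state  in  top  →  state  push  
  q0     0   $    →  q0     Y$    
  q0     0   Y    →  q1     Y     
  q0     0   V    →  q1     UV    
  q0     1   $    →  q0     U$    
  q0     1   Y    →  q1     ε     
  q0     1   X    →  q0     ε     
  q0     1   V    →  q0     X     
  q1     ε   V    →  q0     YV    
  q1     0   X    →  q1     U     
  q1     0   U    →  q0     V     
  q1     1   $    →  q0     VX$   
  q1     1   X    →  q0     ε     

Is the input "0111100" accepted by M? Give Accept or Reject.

(q0, 0111100, $) ⊢ (q0, 111100, Y$) ⊢ (q1, 11100, $) ⊢ (q0, 1100, VX$) ⊢ (q0, 100, XX$) ⊢ (q0, 00, X$)
No transition applies at (q0, 00, X$); input not fully consumed.

Reject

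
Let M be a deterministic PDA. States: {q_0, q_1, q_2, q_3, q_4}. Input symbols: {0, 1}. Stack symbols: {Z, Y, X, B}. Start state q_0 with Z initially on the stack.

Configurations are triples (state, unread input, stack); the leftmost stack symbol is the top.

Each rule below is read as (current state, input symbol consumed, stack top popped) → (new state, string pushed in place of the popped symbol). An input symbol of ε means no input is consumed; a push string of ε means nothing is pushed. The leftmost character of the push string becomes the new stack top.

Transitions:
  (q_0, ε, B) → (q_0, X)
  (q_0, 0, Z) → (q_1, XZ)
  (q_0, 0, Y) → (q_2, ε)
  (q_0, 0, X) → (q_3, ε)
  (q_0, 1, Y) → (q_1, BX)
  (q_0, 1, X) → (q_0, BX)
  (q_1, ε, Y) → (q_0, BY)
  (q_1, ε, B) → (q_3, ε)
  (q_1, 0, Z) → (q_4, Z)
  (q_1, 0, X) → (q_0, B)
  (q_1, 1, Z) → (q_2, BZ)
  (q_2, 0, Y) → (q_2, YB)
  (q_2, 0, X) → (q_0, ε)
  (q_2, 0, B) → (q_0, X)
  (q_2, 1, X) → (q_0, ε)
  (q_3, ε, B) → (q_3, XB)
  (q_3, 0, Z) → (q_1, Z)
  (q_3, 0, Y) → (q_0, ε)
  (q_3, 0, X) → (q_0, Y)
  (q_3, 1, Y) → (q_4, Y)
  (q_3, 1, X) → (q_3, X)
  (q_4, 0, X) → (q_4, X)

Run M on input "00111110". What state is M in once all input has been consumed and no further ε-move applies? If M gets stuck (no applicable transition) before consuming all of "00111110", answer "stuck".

(q_0, 00111110, Z)
  read 0, top Z: go to q_1, push XZ → (q_1, 0111110, XZ)
  read 0, top X: go to q_0, push B → (q_0, 111110, BZ)
  ε-move, top B: go to q_0, push X → (q_0, 111110, XZ)
  read 1, top X: go to q_0, push BX → (q_0, 11110, BXZ)
  ε-move, top B: go to q_0, push X → (q_0, 11110, XXZ)
  read 1, top X: go to q_0, push BX → (q_0, 1110, BXXZ)
  ε-move, top B: go to q_0, push X → (q_0, 1110, XXXZ)
  read 1, top X: go to q_0, push BX → (q_0, 110, BXXXZ)
  ε-move, top B: go to q_0, push X → (q_0, 110, XXXXZ)
  read 1, top X: go to q_0, push BX → (q_0, 10, BXXXXZ)
  ε-move, top B: go to q_0, push X → (q_0, 10, XXXXXZ)
  read 1, top X: go to q_0, push BX → (q_0, 0, BXXXXXZ)
  ε-move, top B: go to q_0, push X → (q_0, 0, XXXXXXZ)
  read 0, top X: go to q_3, push ε → (q_3, ε, XXXXXZ)
All input consumed; M is in state q_3.

q_3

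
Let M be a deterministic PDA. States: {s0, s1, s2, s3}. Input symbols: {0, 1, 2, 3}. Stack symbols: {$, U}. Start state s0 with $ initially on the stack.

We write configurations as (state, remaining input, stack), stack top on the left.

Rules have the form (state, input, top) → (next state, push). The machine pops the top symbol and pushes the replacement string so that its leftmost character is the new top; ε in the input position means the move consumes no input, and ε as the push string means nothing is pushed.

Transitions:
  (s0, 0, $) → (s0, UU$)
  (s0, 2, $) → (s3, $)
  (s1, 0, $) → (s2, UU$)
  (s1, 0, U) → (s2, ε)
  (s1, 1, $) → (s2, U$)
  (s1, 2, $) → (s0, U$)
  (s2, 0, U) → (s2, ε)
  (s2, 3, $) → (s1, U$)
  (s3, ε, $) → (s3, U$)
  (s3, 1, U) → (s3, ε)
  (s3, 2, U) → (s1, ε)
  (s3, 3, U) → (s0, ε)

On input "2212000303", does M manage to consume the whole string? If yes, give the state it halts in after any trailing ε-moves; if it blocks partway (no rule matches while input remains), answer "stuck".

(s0, 2212000303, $) ⊢ (s3, 212000303, $) ⊢ (s3, 212000303, U$) ⊢ (s1, 12000303, $) ⊢ (s2, 2000303, U$)
No transition for (s2, 2, top U); M blocks with input 2000303 remaining.

stuck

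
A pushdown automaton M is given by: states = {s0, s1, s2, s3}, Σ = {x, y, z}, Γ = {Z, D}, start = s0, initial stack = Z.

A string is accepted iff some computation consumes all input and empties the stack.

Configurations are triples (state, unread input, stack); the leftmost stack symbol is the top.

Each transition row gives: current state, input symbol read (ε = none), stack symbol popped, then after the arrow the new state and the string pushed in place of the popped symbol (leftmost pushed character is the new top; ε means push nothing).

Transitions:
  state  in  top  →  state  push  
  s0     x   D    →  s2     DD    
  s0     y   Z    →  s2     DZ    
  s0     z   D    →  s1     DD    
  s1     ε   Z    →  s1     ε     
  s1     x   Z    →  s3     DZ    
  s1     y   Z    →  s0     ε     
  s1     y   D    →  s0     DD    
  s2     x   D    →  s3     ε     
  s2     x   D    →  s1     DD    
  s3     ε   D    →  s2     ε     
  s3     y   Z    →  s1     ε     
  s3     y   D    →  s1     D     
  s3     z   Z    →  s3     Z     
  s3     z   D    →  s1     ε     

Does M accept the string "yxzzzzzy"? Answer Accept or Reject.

One accepting computation: (s0, yxzzzzzy, Z) ⊢ (s2, xzzzzzy, DZ) ⊢ (s3, zzzzzy, Z) ⊢ (s3, zzzzy, Z) ⊢ (s3, zzzy, Z) ⊢ (s3, zzy, Z) ⊢ (s3, zy, Z) ⊢ (s3, y, Z) ⊢ (s1, ε, ε)
All input consumed and the stack is empty.

Accept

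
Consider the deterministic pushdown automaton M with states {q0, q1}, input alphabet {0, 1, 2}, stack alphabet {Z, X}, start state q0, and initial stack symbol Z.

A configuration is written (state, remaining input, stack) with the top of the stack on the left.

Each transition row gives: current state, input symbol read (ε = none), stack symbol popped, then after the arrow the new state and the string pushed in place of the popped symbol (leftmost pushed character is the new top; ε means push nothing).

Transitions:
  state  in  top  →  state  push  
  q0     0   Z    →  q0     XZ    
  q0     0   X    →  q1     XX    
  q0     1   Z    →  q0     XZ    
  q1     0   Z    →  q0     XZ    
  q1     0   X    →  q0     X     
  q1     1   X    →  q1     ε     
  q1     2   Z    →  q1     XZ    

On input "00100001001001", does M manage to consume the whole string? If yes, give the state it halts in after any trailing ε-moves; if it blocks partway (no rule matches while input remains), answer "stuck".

(q0, 00100001001001, Z) ⊢ (q0, 0100001001001, XZ) ⊢ (q1, 100001001001, XXZ) ⊢ (q1, 00001001001, XZ) ⊢ (q0, 0001001001, XZ) ⊢ (q1, 001001001, XXZ) ⊢ (q0, 01001001, XXZ) ⊢ (q1, 1001001, XXXZ) ⊢ (q1, 001001, XXZ) ⊢ (q0, 01001, XXZ) ⊢ (q1, 1001, XXXZ) ⊢ (q1, 001, XXZ) ⊢ (q0, 01, XXZ) ⊢ (q1, 1, XXXZ) ⊢ (q1, ε, XXZ)
All input consumed; M is in state q1.

q1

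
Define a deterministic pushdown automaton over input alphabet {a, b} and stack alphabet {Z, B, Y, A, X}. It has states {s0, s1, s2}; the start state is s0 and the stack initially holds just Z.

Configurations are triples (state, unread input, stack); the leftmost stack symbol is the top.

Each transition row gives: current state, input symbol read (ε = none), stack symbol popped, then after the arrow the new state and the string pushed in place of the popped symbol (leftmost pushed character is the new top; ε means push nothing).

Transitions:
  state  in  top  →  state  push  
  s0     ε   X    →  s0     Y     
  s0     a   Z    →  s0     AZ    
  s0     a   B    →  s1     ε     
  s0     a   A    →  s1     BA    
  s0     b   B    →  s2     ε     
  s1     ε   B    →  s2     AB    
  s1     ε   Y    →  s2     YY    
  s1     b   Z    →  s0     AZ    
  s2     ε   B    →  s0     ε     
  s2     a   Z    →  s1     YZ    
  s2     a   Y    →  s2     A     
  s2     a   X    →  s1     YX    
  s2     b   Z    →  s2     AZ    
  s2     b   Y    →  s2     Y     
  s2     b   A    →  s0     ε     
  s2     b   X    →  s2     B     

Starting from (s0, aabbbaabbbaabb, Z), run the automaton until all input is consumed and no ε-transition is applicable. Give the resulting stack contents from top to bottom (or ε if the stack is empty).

AZ

(s0, aabbbaabbbaabb, Z)
  read a, top Z: go to s0, push AZ → (s0, abbbaabbbaabb, AZ)
  read a, top A: go to s1, push BA → (s1, bbbaabbbaabb, BAZ)
  ε-move, top B: go to s2, push AB → (s2, bbbaabbbaabb, ABAZ)
  read b, top A: go to s0, push ε → (s0, bbaabbbaabb, BAZ)
  read b, top B: go to s2, push ε → (s2, baabbbaabb, AZ)
  read b, top A: go to s0, push ε → (s0, aabbbaabb, Z)
  read a, top Z: go to s0, push AZ → (s0, abbbaabb, AZ)
  read a, top A: go to s1, push BA → (s1, bbbaabb, BAZ)
  ε-move, top B: go to s2, push AB → (s2, bbbaabb, ABAZ)
  read b, top A: go to s0, push ε → (s0, bbaabb, BAZ)
  read b, top B: go to s2, push ε → (s2, baabb, AZ)
  read b, top A: go to s0, push ε → (s0, aabb, Z)
  read a, top Z: go to s0, push AZ → (s0, abb, AZ)
  read a, top A: go to s1, push BA → (s1, bb, BAZ)
  ε-move, top B: go to s2, push AB → (s2, bb, ABAZ)
  read b, top A: go to s0, push ε → (s0, b, BAZ)
  read b, top B: go to s2, push ε → (s2, ε, AZ)
All input consumed in state s2 with stack AZ.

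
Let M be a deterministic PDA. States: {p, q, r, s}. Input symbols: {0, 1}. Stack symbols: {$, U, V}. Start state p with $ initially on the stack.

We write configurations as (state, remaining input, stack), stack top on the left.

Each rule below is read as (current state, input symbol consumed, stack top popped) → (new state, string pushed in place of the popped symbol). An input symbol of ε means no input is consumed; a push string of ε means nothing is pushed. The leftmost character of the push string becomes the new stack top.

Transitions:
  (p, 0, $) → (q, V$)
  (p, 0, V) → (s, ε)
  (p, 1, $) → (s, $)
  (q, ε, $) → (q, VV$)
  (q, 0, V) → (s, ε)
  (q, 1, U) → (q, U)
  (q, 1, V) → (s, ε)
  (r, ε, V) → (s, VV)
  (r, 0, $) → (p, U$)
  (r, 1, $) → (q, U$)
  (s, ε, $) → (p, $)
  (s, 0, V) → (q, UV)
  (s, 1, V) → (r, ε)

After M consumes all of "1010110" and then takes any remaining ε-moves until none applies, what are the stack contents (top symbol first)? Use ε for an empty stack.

(p, 1010110, $)
  read 1, top $: go to s, push $ → (s, 010110, $)
  ε-move, top $: go to p, push $ → (p, 010110, $)
  read 0, top $: go to q, push V$ → (q, 10110, V$)
  read 1, top V: go to s, push ε → (s, 0110, $)
  ε-move, top $: go to p, push $ → (p, 0110, $)
  read 0, top $: go to q, push V$ → (q, 110, V$)
  read 1, top V: go to s, push ε → (s, 10, $)
  ε-move, top $: go to p, push $ → (p, 10, $)
  read 1, top $: go to s, push $ → (s, 0, $)
  ε-move, top $: go to p, push $ → (p, 0, $)
  read 0, top $: go to q, push V$ → (q, ε, V$)
All input consumed in state q with stack V$.

V$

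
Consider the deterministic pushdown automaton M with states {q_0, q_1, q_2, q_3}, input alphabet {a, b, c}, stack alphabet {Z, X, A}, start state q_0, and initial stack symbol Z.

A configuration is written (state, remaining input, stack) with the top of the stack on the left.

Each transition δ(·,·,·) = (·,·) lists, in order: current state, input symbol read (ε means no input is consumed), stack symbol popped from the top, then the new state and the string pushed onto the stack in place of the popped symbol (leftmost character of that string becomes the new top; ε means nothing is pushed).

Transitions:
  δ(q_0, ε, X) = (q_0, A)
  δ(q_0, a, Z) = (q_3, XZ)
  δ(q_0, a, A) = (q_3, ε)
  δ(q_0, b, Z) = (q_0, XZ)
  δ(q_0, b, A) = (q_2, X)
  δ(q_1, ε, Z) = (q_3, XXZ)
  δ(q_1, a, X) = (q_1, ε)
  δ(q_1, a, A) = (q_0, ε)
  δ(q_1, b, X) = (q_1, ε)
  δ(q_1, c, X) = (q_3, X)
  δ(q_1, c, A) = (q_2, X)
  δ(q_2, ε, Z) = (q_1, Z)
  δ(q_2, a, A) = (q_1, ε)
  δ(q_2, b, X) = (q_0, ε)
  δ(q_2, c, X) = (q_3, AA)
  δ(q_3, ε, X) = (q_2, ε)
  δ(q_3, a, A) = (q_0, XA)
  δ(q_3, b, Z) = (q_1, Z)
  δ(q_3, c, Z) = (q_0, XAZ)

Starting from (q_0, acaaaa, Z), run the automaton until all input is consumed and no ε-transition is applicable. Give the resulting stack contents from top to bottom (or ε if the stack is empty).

AAZ

(q_0, acaaaa, Z)
  read a, top Z: go to q_3, push XZ → (q_3, caaaa, XZ)
  ε-move, top X: go to q_2, push ε → (q_2, caaaa, Z)
  ε-move, top Z: go to q_1, push Z → (q_1, caaaa, Z)
  ε-move, top Z: go to q_3, push XXZ → (q_3, caaaa, XXZ)
  ε-move, top X: go to q_2, push ε → (q_2, caaaa, XZ)
  read c, top X: go to q_3, push AA → (q_3, aaaa, AAZ)
  read a, top A: go to q_0, push XA → (q_0, aaa, XAAZ)
  ε-move, top X: go to q_0, push A → (q_0, aaa, AAAZ)
  read a, top A: go to q_3, push ε → (q_3, aa, AAZ)
  read a, top A: go to q_0, push XA → (q_0, a, XAAZ)
  ε-move, top X: go to q_0, push A → (q_0, a, AAAZ)
  read a, top A: go to q_3, push ε → (q_3, ε, AAZ)
All input consumed in state q_3 with stack AAZ.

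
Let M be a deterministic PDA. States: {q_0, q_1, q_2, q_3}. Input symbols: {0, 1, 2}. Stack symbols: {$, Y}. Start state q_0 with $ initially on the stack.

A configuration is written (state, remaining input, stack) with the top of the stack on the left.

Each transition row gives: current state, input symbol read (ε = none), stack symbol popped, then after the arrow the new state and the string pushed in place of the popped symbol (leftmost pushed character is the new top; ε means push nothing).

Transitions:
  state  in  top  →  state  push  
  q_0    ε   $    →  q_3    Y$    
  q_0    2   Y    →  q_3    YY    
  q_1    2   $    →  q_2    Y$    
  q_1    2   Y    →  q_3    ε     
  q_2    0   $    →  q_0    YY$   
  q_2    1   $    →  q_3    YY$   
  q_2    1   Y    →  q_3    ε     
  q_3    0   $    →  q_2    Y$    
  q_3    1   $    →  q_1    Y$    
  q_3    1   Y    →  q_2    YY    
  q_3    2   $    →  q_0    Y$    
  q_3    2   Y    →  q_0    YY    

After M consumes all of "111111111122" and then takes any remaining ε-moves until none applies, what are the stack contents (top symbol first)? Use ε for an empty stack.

(q_0, 111111111122, $) ⊢ (q_3, 111111111122, Y$) ⊢ (q_2, 11111111122, YY$) ⊢ (q_3, 1111111122, Y$) ⊢ (q_2, 111111122, YY$) ⊢ (q_3, 11111122, Y$) ⊢ (q_2, 1111122, YY$) ⊢ (q_3, 111122, Y$) ⊢ (q_2, 11122, YY$) ⊢ (q_3, 1122, Y$) ⊢ (q_2, 122, YY$) ⊢ (q_3, 22, Y$) ⊢ (q_0, 2, YY$) ⊢ (q_3, ε, YYY$)
All input consumed in state q_3 with stack YYY$.

YYY$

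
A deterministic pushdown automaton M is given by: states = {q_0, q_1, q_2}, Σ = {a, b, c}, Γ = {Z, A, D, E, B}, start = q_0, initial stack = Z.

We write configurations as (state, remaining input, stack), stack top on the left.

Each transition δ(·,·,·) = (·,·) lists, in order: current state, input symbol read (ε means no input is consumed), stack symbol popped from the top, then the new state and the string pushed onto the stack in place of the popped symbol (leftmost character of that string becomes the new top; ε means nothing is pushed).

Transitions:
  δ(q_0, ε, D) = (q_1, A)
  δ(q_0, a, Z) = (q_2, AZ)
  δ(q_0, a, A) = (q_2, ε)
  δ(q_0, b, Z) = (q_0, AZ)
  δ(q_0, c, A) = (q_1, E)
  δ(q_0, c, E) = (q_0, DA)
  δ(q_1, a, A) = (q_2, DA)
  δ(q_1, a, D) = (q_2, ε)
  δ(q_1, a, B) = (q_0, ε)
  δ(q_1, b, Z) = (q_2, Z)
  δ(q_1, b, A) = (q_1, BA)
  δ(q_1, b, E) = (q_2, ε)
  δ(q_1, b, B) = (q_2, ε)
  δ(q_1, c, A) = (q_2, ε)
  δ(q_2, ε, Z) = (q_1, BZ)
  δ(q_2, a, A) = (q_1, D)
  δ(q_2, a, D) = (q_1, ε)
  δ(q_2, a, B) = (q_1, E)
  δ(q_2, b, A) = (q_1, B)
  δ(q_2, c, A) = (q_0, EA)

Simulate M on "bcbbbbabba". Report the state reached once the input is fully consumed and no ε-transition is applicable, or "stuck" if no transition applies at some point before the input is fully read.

(q_0, bcbbbbabba, Z)
  read b, top Z: go to q_0, push AZ → (q_0, cbbbbabba, AZ)
  read c, top A: go to q_1, push E → (q_1, bbbbabba, EZ)
  read b, top E: go to q_2, push ε → (q_2, bbbabba, Z)
  ε-move, top Z: go to q_1, push BZ → (q_1, bbbabba, BZ)
  read b, top B: go to q_2, push ε → (q_2, bbabba, Z)
  ε-move, top Z: go to q_1, push BZ → (q_1, bbabba, BZ)
  read b, top B: go to q_2, push ε → (q_2, babba, Z)
  ε-move, top Z: go to q_1, push BZ → (q_1, babba, BZ)
  read b, top B: go to q_2, push ε → (q_2, abba, Z)
  ε-move, top Z: go to q_1, push BZ → (q_1, abba, BZ)
  read a, top B: go to q_0, push ε → (q_0, bba, Z)
  read b, top Z: go to q_0, push AZ → (q_0, ba, AZ)
No transition for (q_0, b, top A); M blocks with input ba remaining.

stuck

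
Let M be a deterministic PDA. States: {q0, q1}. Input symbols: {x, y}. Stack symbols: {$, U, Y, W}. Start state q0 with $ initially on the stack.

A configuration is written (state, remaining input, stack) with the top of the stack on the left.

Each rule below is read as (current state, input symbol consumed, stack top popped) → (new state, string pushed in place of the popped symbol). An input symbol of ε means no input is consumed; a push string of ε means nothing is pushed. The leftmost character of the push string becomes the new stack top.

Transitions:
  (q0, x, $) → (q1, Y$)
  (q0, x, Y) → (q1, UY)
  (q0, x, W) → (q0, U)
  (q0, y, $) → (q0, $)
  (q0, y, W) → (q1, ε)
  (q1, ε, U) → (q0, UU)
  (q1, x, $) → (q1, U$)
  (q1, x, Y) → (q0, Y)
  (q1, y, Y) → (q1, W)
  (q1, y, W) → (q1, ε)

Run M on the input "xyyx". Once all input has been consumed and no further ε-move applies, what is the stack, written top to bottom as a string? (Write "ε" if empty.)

UU$

(q0, xyyx, $) ⊢ (q1, yyx, Y$) ⊢ (q1, yx, W$) ⊢ (q1, x, $) ⊢ (q1, ε, U$) ⊢ (q0, ε, UU$)
All input consumed in state q0 with stack UU$.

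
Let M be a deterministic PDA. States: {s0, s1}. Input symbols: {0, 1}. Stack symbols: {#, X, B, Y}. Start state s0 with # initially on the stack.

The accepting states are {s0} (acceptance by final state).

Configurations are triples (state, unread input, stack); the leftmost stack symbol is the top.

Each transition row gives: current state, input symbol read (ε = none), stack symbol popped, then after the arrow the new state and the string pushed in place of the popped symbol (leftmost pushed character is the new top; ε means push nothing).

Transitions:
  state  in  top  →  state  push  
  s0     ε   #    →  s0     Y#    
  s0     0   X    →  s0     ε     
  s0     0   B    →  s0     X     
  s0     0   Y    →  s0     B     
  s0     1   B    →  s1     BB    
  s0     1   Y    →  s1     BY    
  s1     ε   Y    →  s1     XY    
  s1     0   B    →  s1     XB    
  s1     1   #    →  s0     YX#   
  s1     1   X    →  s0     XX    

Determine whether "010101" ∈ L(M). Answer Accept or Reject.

Reject

(s0, 010101, #)
  ε-move, top #: go to s0, push Y# → (s0, 010101, Y#)
  read 0, top Y: go to s0, push B → (s0, 10101, B#)
  read 1, top B: go to s1, push BB → (s1, 0101, BB#)
  read 0, top B: go to s1, push XB → (s1, 101, XBB#)
  read 1, top X: go to s0, push XX → (s0, 01, XXBB#)
  read 0, top X: go to s0, push ε → (s0, 1, XBB#)
No transition applies at (s0, 1, XBB#); input not fully consumed.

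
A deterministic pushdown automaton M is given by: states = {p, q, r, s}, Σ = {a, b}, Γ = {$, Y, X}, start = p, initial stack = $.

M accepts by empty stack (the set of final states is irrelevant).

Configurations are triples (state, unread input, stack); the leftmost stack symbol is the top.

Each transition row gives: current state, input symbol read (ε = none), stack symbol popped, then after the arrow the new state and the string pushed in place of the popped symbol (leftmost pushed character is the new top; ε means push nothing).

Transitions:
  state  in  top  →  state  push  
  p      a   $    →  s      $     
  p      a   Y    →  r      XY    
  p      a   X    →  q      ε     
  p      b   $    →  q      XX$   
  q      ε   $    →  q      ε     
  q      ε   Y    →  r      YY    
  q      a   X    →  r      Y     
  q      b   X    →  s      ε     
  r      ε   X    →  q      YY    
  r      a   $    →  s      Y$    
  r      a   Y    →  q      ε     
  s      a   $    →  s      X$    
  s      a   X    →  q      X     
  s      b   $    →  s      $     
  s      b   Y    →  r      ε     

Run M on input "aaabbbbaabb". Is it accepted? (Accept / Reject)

(p, aaabbbbaabb, $) ⊢ (s, aabbbbaabb, $) ⊢ (s, abbbbaabb, X$) ⊢ (q, bbbbaabb, X$) ⊢ (s, bbbaabb, $) ⊢ (s, bbaabb, $) ⊢ (s, baabb, $) ⊢ (s, aabb, $) ⊢ (s, abb, X$) ⊢ (q, bb, X$) ⊢ (s, b, $) ⊢ (s, ε, $)
All input consumed; stack is $, not empty, and no further ε-move applies.

Reject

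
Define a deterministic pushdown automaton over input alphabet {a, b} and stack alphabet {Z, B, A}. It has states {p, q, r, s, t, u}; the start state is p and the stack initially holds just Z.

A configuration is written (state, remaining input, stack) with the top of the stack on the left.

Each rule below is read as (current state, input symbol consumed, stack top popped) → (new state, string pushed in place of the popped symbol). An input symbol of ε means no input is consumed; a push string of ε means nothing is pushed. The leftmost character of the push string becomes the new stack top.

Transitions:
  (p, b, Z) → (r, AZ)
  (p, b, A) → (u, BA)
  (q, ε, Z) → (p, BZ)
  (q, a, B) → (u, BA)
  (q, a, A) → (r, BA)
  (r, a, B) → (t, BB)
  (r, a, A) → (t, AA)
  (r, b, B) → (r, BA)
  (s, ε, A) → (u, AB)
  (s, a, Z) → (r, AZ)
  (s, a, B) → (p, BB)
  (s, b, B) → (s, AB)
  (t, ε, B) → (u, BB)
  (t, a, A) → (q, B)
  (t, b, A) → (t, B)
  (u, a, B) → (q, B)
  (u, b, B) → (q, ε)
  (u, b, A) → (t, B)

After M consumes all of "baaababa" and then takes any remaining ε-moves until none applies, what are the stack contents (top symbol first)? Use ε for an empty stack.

BBBAAAZ

(p, baaababa, Z)
  read b, top Z: go to r, push AZ → (r, aaababa, AZ)
  read a, top A: go to t, push AA → (t, aababa, AAZ)
  read a, top A: go to q, push B → (q, ababa, BAZ)
  read a, top B: go to u, push BA → (u, baba, BAAZ)
  read b, top B: go to q, push ε → (q, aba, AAZ)
  read a, top A: go to r, push BA → (r, ba, BAAZ)
  read b, top B: go to r, push BA → (r, a, BAAAZ)
  read a, top B: go to t, push BB → (t, ε, BBAAAZ)
  ε-move, top B: go to u, push BB → (u, ε, BBBAAAZ)
All input consumed in state u with stack BBBAAAZ.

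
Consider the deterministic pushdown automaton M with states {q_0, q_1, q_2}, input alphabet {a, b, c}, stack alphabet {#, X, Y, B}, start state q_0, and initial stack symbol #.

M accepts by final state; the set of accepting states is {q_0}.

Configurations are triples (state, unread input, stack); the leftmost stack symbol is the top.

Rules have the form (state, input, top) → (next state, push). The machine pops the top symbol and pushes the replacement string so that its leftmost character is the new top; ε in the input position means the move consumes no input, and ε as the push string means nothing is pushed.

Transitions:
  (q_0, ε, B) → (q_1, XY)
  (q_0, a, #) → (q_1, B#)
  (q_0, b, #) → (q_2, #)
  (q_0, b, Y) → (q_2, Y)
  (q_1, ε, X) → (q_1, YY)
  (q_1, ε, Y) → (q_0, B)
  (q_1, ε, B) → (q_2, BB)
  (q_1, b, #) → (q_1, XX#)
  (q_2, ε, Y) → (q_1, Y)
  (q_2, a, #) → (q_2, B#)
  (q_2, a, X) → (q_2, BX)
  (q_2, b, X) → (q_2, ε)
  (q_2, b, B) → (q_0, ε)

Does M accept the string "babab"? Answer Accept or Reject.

Accept

(q_0, babab, #)
  read b, top #: go to q_2, push # → (q_2, abab, #)
  read a, top #: go to q_2, push B# → (q_2, bab, B#)
  read b, top B: go to q_0, push ε → (q_0, ab, #)
  read a, top #: go to q_1, push B# → (q_1, b, B#)
  ε-move, top B: go to q_2, push BB → (q_2, b, BB#)
  read b, top B: go to q_0, push ε → (q_0, ε, B#)
All input consumed; state q_0 ∈ F.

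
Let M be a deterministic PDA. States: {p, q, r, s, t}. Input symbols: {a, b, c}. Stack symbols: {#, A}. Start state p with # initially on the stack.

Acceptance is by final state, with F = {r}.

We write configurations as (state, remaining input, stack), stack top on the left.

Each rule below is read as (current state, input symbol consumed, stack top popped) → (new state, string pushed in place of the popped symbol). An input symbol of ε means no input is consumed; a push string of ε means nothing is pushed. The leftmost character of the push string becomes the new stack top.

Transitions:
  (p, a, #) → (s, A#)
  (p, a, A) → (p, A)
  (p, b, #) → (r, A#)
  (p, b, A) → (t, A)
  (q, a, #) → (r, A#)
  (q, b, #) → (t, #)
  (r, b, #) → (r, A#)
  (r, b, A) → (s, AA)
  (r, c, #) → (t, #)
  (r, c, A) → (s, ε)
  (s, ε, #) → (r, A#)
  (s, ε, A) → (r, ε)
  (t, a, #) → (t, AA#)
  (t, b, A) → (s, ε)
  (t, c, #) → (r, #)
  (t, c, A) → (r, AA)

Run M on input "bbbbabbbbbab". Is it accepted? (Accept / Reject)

(p, bbbbabbbbbab, #)
  read b, top #: go to r, push A# → (r, bbbabbbbbab, A#)
  read b, top A: go to s, push AA → (s, bbabbbbbab, AA#)
  ε-move, top A: go to r, push ε → (r, bbabbbbbab, A#)
  read b, top A: go to s, push AA → (s, babbbbbab, AA#)
  ε-move, top A: go to r, push ε → (r, babbbbbab, A#)
  read b, top A: go to s, push AA → (s, abbbbbab, AA#)
  ε-move, top A: go to r, push ε → (r, abbbbbab, A#)
No transition applies at (r, abbbbbab, A#); input not fully consumed.

Reject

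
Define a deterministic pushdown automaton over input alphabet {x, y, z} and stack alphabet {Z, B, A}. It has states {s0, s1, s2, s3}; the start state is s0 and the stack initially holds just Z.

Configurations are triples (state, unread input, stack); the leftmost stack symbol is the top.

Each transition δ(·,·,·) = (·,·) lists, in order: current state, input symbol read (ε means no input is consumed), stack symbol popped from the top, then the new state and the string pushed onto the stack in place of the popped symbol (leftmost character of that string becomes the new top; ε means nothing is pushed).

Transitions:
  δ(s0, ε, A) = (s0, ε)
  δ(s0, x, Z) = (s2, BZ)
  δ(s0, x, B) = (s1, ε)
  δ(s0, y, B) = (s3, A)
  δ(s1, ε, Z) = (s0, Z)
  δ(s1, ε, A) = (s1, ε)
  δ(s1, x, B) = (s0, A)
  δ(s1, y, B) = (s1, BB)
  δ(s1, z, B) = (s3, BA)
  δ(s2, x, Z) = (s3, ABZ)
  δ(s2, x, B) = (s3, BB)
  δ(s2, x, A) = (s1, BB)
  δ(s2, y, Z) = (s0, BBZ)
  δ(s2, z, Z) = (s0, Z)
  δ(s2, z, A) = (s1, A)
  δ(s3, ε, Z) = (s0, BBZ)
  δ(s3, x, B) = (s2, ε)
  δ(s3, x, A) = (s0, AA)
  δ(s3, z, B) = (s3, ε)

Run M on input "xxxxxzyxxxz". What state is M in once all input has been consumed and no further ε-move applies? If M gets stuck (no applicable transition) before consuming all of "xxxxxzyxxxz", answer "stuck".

stuck

(s0, xxxxxzyxxxz, Z) ⊢ (s2, xxxxzyxxxz, BZ) ⊢ (s3, xxxzyxxxz, BBZ) ⊢ (s2, xxzyxxxz, BZ) ⊢ (s3, xzyxxxz, BBZ) ⊢ (s2, zyxxxz, BZ)
No transition for (s2, z, top B); M blocks with input zyxxxz remaining.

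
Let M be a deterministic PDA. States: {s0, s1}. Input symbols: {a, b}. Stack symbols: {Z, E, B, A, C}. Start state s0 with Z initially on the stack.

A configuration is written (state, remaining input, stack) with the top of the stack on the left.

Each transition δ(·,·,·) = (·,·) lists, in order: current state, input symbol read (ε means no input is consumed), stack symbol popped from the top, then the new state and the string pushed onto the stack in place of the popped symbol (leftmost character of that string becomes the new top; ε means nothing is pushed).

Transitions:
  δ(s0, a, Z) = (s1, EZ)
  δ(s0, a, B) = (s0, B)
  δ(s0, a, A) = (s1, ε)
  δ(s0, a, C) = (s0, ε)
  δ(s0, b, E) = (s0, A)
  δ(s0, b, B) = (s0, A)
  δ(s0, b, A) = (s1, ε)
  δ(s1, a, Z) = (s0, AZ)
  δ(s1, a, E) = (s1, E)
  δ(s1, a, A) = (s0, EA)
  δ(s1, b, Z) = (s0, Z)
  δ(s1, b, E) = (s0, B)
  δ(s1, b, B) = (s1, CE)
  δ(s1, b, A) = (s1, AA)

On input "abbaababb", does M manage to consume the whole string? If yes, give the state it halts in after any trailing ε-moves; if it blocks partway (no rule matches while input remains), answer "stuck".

(s0, abbaababb, Z)
  read a, top Z: go to s1, push EZ → (s1, bbaababb, EZ)
  read b, top E: go to s0, push B → (s0, baababb, BZ)
  read b, top B: go to s0, push A → (s0, aababb, AZ)
  read a, top A: go to s1, push ε → (s1, ababb, Z)
  read a, top Z: go to s0, push AZ → (s0, babb, AZ)
  read b, top A: go to s1, push ε → (s1, abb, Z)
  read a, top Z: go to s0, push AZ → (s0, bb, AZ)
  read b, top A: go to s1, push ε → (s1, b, Z)
  read b, top Z: go to s0, push Z → (s0, ε, Z)
All input consumed; M is in state s0.

s0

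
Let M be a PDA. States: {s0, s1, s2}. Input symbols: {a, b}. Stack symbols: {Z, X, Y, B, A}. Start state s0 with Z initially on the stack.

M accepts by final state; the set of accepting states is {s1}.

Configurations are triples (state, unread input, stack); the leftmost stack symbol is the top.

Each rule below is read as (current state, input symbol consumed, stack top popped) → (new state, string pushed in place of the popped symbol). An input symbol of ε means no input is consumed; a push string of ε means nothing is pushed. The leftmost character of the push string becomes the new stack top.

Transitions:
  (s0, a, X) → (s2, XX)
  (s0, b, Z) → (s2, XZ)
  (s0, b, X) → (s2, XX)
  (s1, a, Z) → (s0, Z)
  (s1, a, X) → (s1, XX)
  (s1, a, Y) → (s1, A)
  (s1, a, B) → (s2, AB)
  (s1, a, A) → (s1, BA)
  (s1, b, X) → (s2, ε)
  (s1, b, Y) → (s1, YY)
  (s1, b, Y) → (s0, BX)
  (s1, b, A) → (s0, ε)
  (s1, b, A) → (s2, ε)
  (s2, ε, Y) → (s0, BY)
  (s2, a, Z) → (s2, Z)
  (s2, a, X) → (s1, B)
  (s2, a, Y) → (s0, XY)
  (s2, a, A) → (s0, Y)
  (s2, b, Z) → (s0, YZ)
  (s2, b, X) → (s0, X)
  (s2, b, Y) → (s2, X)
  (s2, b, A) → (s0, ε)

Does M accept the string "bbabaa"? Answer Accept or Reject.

Accept

One accepting computation: (s0, bbabaa, Z) ⊢ (s2, babaa, XZ) ⊢ (s0, abaa, XZ) ⊢ (s2, baa, XXZ) ⊢ (s0, aa, XXZ) ⊢ (s2, a, XXXZ) ⊢ (s1, ε, BXXZ)
All input consumed and state s1 ∈ F.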